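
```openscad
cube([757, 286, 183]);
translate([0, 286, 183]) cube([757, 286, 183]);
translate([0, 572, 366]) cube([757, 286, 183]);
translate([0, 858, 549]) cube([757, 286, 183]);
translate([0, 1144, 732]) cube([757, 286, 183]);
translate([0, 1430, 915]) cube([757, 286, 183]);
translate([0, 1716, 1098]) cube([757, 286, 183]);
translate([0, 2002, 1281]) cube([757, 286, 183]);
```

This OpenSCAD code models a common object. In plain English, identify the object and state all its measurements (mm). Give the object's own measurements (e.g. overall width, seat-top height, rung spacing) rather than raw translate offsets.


A straight staircase of 8 solid steps. Each step is 757 mm wide (x), 286 mm deep (y, the going) and 183 mm tall (the rise). The first step rests on the floor; each subsequent step sits one going further in +y and one rise higher in +z, directly behind and above the previous step with no overlap.


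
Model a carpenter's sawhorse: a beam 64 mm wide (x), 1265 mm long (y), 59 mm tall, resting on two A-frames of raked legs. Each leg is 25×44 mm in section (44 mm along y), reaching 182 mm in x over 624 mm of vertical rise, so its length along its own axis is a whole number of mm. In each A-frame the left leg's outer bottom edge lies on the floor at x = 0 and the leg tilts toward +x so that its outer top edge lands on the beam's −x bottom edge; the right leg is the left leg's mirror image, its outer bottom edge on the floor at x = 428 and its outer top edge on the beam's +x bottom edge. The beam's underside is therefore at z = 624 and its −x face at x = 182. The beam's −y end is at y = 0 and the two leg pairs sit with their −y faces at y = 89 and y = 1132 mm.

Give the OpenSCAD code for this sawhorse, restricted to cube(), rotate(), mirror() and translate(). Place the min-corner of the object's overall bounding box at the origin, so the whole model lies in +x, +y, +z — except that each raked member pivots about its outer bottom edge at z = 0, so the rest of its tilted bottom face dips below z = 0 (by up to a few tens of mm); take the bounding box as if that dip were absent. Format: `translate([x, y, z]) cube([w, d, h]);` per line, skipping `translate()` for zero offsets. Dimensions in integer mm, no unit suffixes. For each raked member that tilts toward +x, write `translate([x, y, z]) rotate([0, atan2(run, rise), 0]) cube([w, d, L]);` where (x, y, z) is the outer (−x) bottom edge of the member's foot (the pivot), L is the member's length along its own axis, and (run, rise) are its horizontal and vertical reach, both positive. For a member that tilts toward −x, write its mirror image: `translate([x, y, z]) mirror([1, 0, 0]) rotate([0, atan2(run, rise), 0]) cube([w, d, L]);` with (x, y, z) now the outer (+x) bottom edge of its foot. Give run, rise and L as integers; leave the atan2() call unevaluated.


translate([182, 0, 624]) cube([64, 1265, 59]);
translate([0, 89, 0]) rotate([0, atan2(182, 624), 0]) cube([25, 44, 650]);
translate([428, 89, 0]) mirror([1, 0, 0]) rotate([0, atan2(182, 624), 0]) cube([25, 44, 650]);
translate([0, 1132, 0]) rotate([0, atan2(182, 624), 0]) cube([25, 44, 650]);
translate([428, 1132, 0]) mirror([1, 0, 0]) rotate([0, atan2(182, 624), 0]) cube([25, 44, 650]);


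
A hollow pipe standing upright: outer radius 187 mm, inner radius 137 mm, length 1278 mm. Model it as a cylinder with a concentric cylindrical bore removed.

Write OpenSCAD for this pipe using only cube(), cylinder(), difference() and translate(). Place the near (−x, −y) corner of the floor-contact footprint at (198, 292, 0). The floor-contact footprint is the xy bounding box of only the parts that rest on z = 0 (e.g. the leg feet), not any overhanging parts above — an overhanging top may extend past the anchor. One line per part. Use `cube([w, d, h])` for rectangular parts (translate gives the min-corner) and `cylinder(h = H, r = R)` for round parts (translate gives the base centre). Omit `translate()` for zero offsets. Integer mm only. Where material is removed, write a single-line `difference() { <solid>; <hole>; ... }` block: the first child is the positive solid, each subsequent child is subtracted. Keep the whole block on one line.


difference() { translate([385, 479, 0]) cylinder(h = 1278, r = 187); translate([385, 479, 0]) cylinder(h = 1278, r = 137); }


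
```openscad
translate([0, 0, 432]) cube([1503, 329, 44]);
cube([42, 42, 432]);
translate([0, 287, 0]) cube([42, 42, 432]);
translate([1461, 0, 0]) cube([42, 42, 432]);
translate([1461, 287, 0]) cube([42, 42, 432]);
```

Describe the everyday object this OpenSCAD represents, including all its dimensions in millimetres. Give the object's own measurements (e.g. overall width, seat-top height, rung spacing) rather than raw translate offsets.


A bench: a 1503×329 mm seat slab, 44 mm thick, top at z = 476 mm, on four 42×42 mm square legs flush with the seat corners and standing on z = 0.


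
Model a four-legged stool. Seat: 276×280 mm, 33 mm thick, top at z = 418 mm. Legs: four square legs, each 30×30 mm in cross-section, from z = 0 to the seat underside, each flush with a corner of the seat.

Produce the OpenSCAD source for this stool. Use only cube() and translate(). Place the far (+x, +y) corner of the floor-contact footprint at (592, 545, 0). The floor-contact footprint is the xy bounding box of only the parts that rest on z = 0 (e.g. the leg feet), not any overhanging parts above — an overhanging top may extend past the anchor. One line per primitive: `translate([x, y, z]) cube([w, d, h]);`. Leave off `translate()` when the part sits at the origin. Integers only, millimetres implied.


translate([316, 265, 385]) cube([276, 280, 33]);
translate([316, 265, 0]) cube([30, 30, 385]);
translate([562, 265, 0]) cube([30, 30, 385]);
translate([316, 515, 0]) cube([30, 30, 385]);
translate([562, 515, 0]) cube([30, 30, 385]);


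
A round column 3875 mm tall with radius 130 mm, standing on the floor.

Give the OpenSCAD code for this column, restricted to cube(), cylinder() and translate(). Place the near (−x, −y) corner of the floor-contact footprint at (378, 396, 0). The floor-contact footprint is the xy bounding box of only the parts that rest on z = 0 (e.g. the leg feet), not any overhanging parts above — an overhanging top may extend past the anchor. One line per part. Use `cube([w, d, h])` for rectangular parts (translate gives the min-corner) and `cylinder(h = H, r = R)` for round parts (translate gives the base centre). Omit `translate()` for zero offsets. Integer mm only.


translate([508, 526, 0]) cylinder(h = 3875, r = 130);


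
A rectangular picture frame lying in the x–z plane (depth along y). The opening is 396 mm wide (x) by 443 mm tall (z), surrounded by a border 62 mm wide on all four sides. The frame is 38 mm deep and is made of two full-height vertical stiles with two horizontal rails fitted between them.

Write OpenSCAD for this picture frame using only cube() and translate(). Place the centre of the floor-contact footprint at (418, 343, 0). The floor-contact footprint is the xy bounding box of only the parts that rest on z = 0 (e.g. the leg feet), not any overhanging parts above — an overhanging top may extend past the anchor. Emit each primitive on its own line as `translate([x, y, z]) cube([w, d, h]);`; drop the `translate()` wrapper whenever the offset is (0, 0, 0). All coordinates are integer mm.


translate([158, 324, 0]) cube([62, 38, 567]);
translate([616, 324, 0]) cube([62, 38, 567]);
translate([220, 324, 0]) cube([396, 38, 62]);
translate([220, 324, 505]) cube([396, 38, 62]);


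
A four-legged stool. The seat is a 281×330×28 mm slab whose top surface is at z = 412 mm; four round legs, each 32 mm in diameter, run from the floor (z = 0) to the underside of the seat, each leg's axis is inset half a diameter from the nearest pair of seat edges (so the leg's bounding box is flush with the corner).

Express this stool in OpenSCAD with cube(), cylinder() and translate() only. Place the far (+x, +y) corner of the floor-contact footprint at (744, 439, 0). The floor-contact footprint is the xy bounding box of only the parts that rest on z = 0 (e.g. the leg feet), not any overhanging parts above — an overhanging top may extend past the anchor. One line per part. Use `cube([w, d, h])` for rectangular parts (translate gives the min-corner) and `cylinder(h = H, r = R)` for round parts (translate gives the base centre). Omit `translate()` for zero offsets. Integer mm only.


translate([463, 109, 384]) cube([281, 330, 28]);
translate([479, 125, 0]) cylinder(h = 384, r = 16);
translate([728, 125, 0]) cylinder(h = 384, r = 16);
translate([479, 423, 0]) cylinder(h = 384, r = 16);
translate([728, 423, 0]) cylinder(h = 384, r = 16);


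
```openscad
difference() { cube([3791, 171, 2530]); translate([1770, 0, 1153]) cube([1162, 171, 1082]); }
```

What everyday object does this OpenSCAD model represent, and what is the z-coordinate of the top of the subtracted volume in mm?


A wall with a window opening. The window head height is 2235 mm.

A wall with a rectangular opening subtracted — a window. Sill at z = 1153, opening 1082 mm tall, so the head is at 1153 + 1082 = 2235 mm.


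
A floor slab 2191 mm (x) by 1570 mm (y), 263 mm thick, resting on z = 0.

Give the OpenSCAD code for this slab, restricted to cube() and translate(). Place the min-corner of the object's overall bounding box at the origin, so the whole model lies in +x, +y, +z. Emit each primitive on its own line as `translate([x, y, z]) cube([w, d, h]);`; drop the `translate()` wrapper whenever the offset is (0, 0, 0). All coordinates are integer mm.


cube([2191, 1570, 263]);


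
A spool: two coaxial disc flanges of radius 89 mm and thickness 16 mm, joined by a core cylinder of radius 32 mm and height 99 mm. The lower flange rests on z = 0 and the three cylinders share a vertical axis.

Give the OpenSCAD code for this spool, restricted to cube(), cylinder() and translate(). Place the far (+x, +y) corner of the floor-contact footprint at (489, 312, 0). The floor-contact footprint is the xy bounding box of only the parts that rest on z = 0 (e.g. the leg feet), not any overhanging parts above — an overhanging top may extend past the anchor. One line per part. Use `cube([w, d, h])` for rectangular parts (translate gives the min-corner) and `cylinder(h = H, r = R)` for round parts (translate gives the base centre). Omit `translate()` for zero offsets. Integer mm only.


translate([400, 223, 0]) cylinder(h = 16, r = 89);
translate([400, 223, 16]) cylinder(h = 99, r = 32);
translate([400, 223, 115]) cylinder(h = 16, r = 89);


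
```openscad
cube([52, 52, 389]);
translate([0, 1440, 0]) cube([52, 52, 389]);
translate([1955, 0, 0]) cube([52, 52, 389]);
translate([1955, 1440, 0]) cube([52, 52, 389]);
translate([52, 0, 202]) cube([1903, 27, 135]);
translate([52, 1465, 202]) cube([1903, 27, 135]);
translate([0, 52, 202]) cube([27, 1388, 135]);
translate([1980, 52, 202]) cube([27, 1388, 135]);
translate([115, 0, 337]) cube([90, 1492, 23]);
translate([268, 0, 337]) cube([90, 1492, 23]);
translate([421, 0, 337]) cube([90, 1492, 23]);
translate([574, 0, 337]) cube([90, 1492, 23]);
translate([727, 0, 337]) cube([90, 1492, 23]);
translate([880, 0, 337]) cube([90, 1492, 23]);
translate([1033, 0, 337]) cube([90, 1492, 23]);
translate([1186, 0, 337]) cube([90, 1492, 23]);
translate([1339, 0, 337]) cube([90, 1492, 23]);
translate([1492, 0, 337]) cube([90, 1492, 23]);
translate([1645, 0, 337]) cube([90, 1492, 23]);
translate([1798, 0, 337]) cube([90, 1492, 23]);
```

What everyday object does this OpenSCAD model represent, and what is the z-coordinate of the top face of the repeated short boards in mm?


A bed frame. The slat-top height is 360 mm.

Four posts, four rails, and a row of slats — a bed frame. Slats sit on the rails at z = 202 + 135 = 337; with slat thickness 23, the top is 360 mm.


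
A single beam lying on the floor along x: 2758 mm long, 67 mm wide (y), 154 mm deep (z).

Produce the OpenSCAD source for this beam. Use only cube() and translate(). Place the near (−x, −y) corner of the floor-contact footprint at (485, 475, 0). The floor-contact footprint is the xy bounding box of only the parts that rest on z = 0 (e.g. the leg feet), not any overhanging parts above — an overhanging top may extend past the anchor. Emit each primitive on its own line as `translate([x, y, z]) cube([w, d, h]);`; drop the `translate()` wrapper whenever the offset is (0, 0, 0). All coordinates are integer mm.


translate([485, 475, 0]) cube([2758, 67, 154]);


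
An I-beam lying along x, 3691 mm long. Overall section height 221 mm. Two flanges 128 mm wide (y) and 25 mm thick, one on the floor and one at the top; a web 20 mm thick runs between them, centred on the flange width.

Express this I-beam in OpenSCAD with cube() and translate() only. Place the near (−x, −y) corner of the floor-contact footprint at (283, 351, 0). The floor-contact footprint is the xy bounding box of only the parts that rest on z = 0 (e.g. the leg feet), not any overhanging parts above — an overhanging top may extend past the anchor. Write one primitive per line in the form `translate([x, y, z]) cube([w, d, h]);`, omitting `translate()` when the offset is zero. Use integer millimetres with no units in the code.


translate([283, 351, 0]) cube([3691, 128, 25]);
translate([283, 405, 25]) cube([3691, 20, 171]);
translate([283, 351, 196]) cube([3691, 128, 25]);


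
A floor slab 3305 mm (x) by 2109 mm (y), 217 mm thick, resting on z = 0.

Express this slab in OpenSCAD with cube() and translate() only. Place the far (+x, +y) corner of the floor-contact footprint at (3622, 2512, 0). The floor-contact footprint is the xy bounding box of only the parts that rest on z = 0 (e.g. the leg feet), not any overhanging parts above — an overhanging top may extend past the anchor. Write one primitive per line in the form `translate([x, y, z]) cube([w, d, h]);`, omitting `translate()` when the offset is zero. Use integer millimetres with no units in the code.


translate([317, 403, 0]) cube([3305, 2109, 217]);


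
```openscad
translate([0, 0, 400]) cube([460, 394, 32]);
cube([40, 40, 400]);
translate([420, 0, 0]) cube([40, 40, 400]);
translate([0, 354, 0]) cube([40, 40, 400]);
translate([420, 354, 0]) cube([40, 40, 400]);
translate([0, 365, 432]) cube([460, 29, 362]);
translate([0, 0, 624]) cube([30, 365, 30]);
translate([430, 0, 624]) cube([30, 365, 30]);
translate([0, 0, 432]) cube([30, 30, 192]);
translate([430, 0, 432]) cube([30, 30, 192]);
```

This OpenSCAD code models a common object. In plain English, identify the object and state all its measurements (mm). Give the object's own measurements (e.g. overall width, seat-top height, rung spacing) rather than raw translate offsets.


A chair. The seat is a 460×394×32 mm slab with its top at z = 432 mm, on four 40×40 mm corner legs (flush with the seat edges, standing on z = 0). A flat backrest 29 mm thick, 362 mm tall, spans the full seat width and rises from the seat top along its +y edge, rear face flush with the rear of the seat. Two armrests of 30×30 mm section run along each side from the seat's front edge to the front of the backrest, top faces 222 mm above the seat top and outer faces flush with the seat's x-edges; a 30×30 mm post under the front of each armrest stands on the seat at the front corner.


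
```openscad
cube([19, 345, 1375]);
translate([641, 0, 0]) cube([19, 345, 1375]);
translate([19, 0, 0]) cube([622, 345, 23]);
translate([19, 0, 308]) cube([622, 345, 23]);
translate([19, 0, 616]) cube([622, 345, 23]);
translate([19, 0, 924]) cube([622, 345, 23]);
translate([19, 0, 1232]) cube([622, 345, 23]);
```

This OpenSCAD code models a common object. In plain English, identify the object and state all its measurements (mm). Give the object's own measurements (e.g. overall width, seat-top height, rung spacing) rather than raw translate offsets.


An open bookshelf. Two side panels, each 19 mm thick, 345 mm deep and 1375 mm tall, stand 660 mm apart (outside-to-outside). Between them sit 5 shelves, each 23 mm thick and 345 mm deep, spanning the full gap between the sides. The bottom shelf rests on the floor (its underside at z = 0) and the clear gap between one shelf's top and the next shelf's underside is 285 mm.


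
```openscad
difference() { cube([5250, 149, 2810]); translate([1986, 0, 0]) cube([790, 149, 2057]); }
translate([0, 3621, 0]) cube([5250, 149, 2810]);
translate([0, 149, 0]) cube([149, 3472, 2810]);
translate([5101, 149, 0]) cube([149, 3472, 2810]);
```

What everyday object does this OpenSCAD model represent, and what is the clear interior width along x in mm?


A single room. The interior width is 4952 mm.

Four walls enclosing a rectangle with a door in the front wall — a room. Outside width 5250 minus two 149 mm walls gives 4952 mm.


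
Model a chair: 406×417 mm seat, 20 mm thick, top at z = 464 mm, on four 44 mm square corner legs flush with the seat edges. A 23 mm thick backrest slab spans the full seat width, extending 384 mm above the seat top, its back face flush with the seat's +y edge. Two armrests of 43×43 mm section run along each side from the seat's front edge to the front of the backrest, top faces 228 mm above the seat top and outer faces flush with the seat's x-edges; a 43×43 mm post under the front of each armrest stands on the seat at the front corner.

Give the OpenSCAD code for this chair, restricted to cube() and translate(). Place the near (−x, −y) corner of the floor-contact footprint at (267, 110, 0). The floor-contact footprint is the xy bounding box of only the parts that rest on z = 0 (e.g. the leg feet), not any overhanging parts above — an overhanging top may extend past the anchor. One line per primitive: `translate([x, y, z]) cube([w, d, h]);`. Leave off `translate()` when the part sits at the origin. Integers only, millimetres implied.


translate([267, 110, 444]) cube([406, 417, 20]);
translate([267, 110, 0]) cube([44, 44, 444]);
translate([629, 110, 0]) cube([44, 44, 444]);
translate([267, 483, 0]) cube([44, 44, 444]);
translate([629, 483, 0]) cube([44, 44, 444]);
translate([267, 504, 464]) cube([406, 23, 384]);
translate([267, 110, 649]) cube([43, 394, 43]);
translate([630, 110, 649]) cube([43, 394, 43]);
translate([267, 110, 464]) cube([43, 43, 185]);
translate([630, 110, 464]) cube([43, 43, 185]);


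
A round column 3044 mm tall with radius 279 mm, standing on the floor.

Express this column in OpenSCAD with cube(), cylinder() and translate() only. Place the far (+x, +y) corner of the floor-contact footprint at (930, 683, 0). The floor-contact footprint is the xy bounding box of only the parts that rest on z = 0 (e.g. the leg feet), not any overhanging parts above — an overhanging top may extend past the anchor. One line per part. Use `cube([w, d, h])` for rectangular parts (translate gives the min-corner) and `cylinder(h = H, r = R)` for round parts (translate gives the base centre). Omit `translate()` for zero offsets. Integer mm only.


translate([651, 404, 0]) cylinder(h = 3044, r = 279);


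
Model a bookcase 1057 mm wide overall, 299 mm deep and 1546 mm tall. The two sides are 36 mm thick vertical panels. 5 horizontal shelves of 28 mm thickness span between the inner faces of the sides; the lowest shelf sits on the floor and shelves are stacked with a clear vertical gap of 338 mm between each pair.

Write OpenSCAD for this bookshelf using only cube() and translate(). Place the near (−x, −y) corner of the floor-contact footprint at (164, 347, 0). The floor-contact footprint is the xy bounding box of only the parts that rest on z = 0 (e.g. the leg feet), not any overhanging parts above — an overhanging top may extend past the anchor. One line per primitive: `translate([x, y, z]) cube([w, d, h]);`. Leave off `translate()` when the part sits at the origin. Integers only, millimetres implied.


translate([164, 347, 0]) cube([36, 299, 1546]);
translate([1185, 347, 0]) cube([36, 299, 1546]);
translate([200, 347, 0]) cube([985, 299, 28]);
translate([200, 347, 366]) cube([985, 299, 28]);
translate([200, 347, 732]) cube([985, 299, 28]);
translate([200, 347, 1098]) cube([985, 299, 28]);
translate([200, 347, 1464]) cube([985, 299, 28]);


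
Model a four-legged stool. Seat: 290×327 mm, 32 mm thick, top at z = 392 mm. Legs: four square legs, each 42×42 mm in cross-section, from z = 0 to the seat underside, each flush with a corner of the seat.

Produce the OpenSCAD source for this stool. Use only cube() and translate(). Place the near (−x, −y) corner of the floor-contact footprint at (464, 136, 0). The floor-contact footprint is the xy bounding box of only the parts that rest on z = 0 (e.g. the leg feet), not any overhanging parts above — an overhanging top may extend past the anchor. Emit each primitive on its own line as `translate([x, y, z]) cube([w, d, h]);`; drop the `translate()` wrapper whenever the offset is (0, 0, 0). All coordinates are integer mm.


translate([464, 136, 360]) cube([290, 327, 32]);
translate([464, 136, 0]) cube([42, 42, 360]);
translate([712, 136, 0]) cube([42, 42, 360]);
translate([464, 421, 0]) cube([42, 42, 360]);
translate([712, 421, 0]) cube([42, 42, 360]);


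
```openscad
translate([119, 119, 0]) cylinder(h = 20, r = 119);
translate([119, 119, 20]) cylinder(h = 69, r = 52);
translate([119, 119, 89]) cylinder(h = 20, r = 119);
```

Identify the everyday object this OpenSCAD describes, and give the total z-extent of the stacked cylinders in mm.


A spool. The overall height is 109 mm.

Three coaxial cylinders, large–small–large — a spool. Two 20 mm flanges and a 69 mm core give 20 + 69 + 20 = 109 mm.


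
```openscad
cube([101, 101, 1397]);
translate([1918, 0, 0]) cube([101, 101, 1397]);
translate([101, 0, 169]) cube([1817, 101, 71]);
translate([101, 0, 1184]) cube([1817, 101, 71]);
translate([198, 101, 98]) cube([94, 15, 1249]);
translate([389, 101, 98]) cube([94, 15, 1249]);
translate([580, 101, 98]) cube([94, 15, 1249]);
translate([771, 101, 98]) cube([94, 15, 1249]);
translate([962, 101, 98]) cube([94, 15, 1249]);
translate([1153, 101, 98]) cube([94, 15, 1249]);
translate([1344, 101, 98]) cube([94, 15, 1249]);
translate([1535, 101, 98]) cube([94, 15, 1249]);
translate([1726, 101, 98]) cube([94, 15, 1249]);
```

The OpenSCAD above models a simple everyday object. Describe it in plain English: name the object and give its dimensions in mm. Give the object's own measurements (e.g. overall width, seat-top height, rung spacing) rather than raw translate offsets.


A fence section. Two 101×101 mm posts, 1397 mm tall, stand on the floor with a clear span of 1817 mm between their inner faces. Two horizontal rails of 101×71 mm section span the gap between the posts with their undersides at z = 169 mm and z = 1184 mm, flush with the posts' −y face. 9 pickets, each 94 mm wide, 15 mm thick and 1249 mm tall, are fixed to the +y face of the rails with their bottoms at z = 98 mm, spaced across the span with a 97 mm gap after the −x post and between neighbouring pickets, with 98 mm left before the +x post.


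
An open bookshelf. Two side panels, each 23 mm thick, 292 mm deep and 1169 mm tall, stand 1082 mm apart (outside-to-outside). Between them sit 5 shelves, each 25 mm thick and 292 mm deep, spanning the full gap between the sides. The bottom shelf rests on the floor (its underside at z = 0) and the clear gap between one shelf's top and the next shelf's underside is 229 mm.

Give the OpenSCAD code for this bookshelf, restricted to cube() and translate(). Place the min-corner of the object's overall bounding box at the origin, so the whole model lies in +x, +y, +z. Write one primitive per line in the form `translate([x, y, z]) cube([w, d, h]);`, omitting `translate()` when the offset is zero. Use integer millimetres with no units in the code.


cube([23, 292, 1169]);
translate([1059, 0, 0]) cube([23, 292, 1169]);
translate([23, 0, 0]) cube([1036, 292, 25]);
translate([23, 0, 254]) cube([1036, 292, 25]);
translate([23, 0, 508]) cube([1036, 292, 25]);
translate([23, 0, 762]) cube([1036, 292, 25]);
translate([23, 0, 1016]) cube([1036, 292, 25]);


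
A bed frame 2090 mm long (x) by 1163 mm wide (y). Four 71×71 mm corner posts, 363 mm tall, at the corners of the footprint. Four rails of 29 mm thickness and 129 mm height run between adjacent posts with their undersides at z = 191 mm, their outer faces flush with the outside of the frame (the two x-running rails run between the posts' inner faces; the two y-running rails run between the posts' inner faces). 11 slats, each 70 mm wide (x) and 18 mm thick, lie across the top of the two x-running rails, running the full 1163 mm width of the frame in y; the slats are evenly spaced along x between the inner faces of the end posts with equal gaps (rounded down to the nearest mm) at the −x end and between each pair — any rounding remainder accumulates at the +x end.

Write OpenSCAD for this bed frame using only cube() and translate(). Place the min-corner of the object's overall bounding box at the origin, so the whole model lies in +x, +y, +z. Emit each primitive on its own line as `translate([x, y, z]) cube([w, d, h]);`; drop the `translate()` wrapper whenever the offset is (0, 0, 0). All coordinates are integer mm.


cube([71, 71, 363]);
translate([0, 1092, 0]) cube([71, 71, 363]);
translate([2019, 0, 0]) cube([71, 71, 363]);
translate([2019, 1092, 0]) cube([71, 71, 363]);
translate([71, 0, 191]) cube([1948, 29, 129]);
translate([71, 1134, 191]) cube([1948, 29, 129]);
translate([0, 71, 191]) cube([29, 1021, 129]);
translate([2061, 71, 191]) cube([29, 1021, 129]);
translate([169, 0, 320]) cube([70, 1163, 18]);
translate([337, 0, 320]) cube([70, 1163, 18]);
translate([505, 0, 320]) cube([70, 1163, 18]);
translate([673, 0, 320]) cube([70, 1163, 18]);
translate([841, 0, 320]) cube([70, 1163, 18]);
translate([1009, 0, 320]) cube([70, 1163, 18]);
translate([1177, 0, 320]) cube([70, 1163, 18]);
translate([1345, 0, 320]) cube([70, 1163, 18]);
translate([1513, 0, 320]) cube([70, 1163, 18]);
translate([1681, 0, 320]) cube([70, 1163, 18]);
translate([1849, 0, 320]) cube([70, 1163, 18]);


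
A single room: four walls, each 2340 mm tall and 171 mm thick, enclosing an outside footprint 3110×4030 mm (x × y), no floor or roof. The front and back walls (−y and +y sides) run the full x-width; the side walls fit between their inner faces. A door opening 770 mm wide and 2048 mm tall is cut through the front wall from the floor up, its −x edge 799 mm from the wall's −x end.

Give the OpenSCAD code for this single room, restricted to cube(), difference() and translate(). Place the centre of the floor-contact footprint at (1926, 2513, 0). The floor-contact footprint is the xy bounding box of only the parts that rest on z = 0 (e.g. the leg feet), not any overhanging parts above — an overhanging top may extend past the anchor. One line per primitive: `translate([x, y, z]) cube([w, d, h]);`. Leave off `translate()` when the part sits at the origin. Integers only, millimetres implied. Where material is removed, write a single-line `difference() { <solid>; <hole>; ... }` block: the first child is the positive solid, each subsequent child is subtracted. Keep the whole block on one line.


difference() { translate([371, 498, 0]) cube([3110, 171, 2340]); translate([1170, 498, 0]) cube([770, 171, 2048]); }
translate([371, 4357, 0]) cube([3110, 171, 2340]);
translate([371, 669, 0]) cube([171, 3688, 2340]);
translate([3310, 669, 0]) cube([171, 3688, 2340]);


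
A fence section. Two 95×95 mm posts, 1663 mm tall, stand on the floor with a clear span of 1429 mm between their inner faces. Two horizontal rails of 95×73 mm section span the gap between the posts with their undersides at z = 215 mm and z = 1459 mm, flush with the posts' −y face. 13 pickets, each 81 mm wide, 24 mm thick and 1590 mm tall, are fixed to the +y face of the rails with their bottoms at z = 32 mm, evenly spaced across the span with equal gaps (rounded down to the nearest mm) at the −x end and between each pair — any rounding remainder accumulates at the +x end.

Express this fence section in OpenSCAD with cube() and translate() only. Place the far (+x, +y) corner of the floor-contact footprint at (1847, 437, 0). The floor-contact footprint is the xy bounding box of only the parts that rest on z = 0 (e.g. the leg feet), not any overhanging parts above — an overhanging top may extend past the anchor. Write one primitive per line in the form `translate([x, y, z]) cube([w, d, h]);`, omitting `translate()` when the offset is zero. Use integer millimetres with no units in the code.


translate([228, 342, 0]) cube([95, 95, 1663]);
translate([1752, 342, 0]) cube([95, 95, 1663]);
translate([323, 342, 215]) cube([1429, 95, 73]);
translate([323, 342, 1459]) cube([1429, 95, 73]);
translate([349, 437, 32]) cube([81, 24, 1590]);
translate([456, 437, 32]) cube([81, 24, 1590]);
translate([563, 437, 32]) cube([81, 24, 1590]);
translate([670, 437, 32]) cube([81, 24, 1590]);
translate([777, 437, 32]) cube([81, 24, 1590]);
translate([884, 437, 32]) cube([81, 24, 1590]);
translate([991, 437, 32]) cube([81, 24, 1590]);
translate([1098, 437, 32]) cube([81, 24, 1590]);
translate([1205, 437, 32]) cube([81, 24, 1590]);
translate([1312, 437, 32]) cube([81, 24, 1590]);
translate([1419, 437, 32]) cube([81, 24, 1590]);
translate([1526, 437, 32]) cube([81, 24, 1590]);
translate([1633, 437, 32]) cube([81, 24, 1590]);


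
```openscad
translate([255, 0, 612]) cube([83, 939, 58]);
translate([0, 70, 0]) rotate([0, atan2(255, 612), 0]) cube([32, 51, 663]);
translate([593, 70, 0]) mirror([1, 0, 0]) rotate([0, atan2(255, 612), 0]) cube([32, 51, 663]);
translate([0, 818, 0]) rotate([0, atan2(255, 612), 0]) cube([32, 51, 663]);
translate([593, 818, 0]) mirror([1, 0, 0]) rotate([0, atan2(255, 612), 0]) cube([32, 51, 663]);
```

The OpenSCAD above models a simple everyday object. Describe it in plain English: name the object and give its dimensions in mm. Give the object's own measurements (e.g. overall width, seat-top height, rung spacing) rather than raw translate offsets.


A sawhorse. A 83×939×58 mm beam (x, y, z) sits on two A-frame leg pairs. Each pair is two raked legs of 32×51 mm section (51 mm along y) splaying symmetrically in x. Each leg rises 612 mm vertically over 255 mm of horizontal reach and is 663 mm long along its own axis. Every leg's outer bottom edge rests on the floor and its outer top edge meets a bottom edge of the beam — the left legs (tilting toward +x) meet the beam's −x bottom edge, the right legs (their mirror images, tilting toward −x) meet its +x bottom edge — so the leg tops tuck under the beam, the beam's underside is 612 mm above the floor, and the feet are 593 mm apart outside-to-outside with the beam centred between them. The two leg pairs are set in 70 mm from either end of the beam.


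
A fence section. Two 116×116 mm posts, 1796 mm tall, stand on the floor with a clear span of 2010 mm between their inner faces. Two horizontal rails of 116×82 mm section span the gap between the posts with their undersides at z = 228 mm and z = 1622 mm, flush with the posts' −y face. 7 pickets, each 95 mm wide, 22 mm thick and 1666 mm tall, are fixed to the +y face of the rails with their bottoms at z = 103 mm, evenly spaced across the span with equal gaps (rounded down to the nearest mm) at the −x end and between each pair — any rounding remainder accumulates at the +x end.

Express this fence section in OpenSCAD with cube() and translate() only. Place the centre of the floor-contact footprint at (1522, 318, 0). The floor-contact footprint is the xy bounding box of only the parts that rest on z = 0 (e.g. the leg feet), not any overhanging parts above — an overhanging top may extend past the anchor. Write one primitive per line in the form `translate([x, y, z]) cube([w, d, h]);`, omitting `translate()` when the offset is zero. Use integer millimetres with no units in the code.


translate([401, 260, 0]) cube([116, 116, 1796]);
translate([2527, 260, 0]) cube([116, 116, 1796]);
translate([517, 260, 228]) cube([2010, 116, 82]);
translate([517, 260, 1622]) cube([2010, 116, 82]);
translate([685, 376, 103]) cube([95, 22, 1666]);
translate([948, 376, 103]) cube([95, 22, 1666]);
translate([1211, 376, 103]) cube([95, 22, 1666]);
translate([1474, 376, 103]) cube([95, 22, 1666]);
translate([1737, 376, 103]) cube([95, 22, 1666]);
translate([2000, 376, 103]) cube([95, 22, 1666]);
translate([2263, 376, 103]) cube([95, 22, 1666]);


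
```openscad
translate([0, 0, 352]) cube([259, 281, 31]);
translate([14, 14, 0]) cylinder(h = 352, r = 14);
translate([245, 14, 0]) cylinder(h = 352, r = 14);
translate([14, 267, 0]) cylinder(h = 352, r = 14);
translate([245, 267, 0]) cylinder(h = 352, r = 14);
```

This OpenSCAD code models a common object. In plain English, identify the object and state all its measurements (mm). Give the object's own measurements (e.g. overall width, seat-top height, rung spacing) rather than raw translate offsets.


A simple wooden stool: a rectangular seat 259 mm (x) by 281 mm (y), 31 mm thick, top face at z = 383 mm, on four round legs, each 28 mm in diameter. The legs rest on z = 0, each leg's axis is inset half a diameter from the nearest pair of seat edges (so the leg's bounding box is flush with the corner).


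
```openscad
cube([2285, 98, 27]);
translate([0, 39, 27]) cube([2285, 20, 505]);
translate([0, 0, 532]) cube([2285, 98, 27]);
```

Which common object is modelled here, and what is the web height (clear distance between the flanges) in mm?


An I-beam. The web height is 505 mm.

Two wide flanges with a thin centred web — an I-beam. Overall 559 mm minus two 27 mm flanges gives a web of 559 − 2·27 = 505 mm.


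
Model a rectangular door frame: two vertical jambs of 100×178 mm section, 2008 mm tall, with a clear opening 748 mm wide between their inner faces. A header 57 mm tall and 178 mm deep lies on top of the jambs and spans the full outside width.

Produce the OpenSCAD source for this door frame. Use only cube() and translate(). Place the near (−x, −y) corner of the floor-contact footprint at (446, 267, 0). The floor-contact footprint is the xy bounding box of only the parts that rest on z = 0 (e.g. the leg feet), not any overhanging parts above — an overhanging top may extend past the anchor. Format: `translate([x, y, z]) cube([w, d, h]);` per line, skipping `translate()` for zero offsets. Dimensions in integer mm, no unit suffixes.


translate([446, 267, 0]) cube([100, 178, 2008]);
translate([1294, 267, 0]) cube([100, 178, 2008]);
translate([446, 267, 2008]) cube([948, 178, 57]);


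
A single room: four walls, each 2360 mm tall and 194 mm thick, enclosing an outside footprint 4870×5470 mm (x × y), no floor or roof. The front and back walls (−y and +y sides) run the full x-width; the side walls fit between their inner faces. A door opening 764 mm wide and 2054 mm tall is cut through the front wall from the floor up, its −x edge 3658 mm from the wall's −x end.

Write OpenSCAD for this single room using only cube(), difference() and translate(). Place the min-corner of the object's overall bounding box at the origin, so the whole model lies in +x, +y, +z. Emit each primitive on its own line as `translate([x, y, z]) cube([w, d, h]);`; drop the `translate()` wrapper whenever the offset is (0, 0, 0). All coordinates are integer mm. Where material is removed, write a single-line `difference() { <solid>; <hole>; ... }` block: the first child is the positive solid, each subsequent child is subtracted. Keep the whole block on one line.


difference() { cube([4870, 194, 2360]); translate([3658, 0, 0]) cube([764, 194, 2054]); }
translate([0, 5276, 0]) cube([4870, 194, 2360]);
translate([0, 194, 0]) cube([194, 5082, 2360]);
translate([4676, 194, 0]) cube([194, 5082, 2360]);


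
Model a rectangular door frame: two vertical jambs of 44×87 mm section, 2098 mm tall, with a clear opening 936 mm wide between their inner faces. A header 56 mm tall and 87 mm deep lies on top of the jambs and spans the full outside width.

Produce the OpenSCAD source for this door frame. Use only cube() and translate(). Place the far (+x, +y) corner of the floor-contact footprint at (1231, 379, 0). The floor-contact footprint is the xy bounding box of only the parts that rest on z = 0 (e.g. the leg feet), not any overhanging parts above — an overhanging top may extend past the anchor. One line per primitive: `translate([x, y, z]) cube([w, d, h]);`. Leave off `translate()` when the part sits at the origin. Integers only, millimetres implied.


translate([207, 292, 0]) cube([44, 87, 2098]);
translate([1187, 292, 0]) cube([44, 87, 2098]);
translate([207, 292, 2098]) cube([1024, 87, 56]);


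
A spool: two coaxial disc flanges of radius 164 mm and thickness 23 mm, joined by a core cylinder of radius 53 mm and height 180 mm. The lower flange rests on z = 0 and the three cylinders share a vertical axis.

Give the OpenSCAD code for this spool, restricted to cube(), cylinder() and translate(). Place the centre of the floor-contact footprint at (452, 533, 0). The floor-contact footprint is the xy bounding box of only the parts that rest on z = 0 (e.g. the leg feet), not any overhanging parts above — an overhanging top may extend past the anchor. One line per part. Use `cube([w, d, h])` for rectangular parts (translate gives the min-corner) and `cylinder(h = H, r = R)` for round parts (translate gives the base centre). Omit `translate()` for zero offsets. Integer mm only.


translate([452, 533, 0]) cylinder(h = 23, r = 164);
translate([452, 533, 23]) cylinder(h = 180, r = 53);
translate([452, 533, 203]) cylinder(h = 23, r = 164);


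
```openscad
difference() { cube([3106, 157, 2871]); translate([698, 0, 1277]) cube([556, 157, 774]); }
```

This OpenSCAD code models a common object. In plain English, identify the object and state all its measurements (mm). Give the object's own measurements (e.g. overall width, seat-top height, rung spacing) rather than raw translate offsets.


A wall 3106 mm long (x), 157 mm thick (y), 2871 mm tall, with a rectangular window opening cut through it. The opening is 556 mm wide and 774 mm tall; its sill is at z = 1277 mm and its near (−x) edge is 698 mm from the wall's −x end. The opening passes through the full wall thickness.


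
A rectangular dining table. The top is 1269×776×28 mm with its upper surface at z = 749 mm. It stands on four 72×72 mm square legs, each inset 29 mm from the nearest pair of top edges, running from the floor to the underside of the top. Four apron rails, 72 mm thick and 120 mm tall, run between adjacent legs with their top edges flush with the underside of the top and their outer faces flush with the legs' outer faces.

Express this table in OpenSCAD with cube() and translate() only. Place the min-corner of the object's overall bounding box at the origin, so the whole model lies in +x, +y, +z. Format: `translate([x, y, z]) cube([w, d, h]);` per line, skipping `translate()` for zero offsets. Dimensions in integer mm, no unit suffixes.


translate([0, 0, 721]) cube([1269, 776, 28]);
translate([29, 29, 0]) cube([72, 72, 721]);
translate([1168, 29, 0]) cube([72, 72, 721]);
translate([29, 675, 0]) cube([72, 72, 721]);
translate([1168, 675, 0]) cube([72, 72, 721]);
translate([101, 29, 601]) cube([1067, 72, 120]);
translate([101, 675, 601]) cube([1067, 72, 120]);
translate([29, 101, 601]) cube([72, 574, 120]);
translate([1168, 101, 601]) cube([72, 574, 120]);


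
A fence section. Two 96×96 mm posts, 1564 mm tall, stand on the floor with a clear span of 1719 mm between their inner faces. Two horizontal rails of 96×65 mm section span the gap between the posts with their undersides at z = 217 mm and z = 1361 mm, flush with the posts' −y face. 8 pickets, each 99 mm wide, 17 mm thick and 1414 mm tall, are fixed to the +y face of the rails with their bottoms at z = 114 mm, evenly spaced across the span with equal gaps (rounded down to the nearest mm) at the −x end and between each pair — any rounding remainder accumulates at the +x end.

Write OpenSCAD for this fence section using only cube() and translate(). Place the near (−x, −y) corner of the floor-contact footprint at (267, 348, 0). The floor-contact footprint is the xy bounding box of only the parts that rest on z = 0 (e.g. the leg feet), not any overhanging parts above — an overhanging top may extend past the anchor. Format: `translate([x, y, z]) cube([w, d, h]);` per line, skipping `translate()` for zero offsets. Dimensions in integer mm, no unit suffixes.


translate([267, 348, 0]) cube([96, 96, 1564]);
translate([2082, 348, 0]) cube([96, 96, 1564]);
translate([363, 348, 217]) cube([1719, 96, 65]);
translate([363, 348, 1361]) cube([1719, 96, 65]);
translate([466, 444, 114]) cube([99, 17, 1414]);
translate([668, 444, 114]) cube([99, 17, 1414]);
translate([870, 444, 114]) cube([99, 17, 1414]);
translate([1072, 444, 114]) cube([99, 17, 1414]);
translate([1274, 444, 114]) cube([99, 17, 1414]);
translate([1476, 444, 114]) cube([99, 17, 1414]);
translate([1678, 444, 114]) cube([99, 17, 1414]);
translate([1880, 444, 114]) cube([99, 17, 1414]);
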